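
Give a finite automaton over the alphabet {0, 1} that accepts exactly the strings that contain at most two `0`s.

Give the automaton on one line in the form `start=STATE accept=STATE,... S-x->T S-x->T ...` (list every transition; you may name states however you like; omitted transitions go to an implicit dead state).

start=q0 accept=q0,q1,q2 q0-0->q1 q0-1->q0 q1-0->q2 q1-1->q1 q2-0->q3 q2-1->q2 q3-0->q3 q3-1->q3

Count `0`s, saturating at 3: states q0 through q2 mean 0 through 2 `0`s seen; q3 means more than 2. Each `0` increments (capped at q3); other symbols loop. Accept from {q0, q1, q2}.
With 4 states:
        0   1  
>* q0   q1  q0 
 * q1   q2  q1 
 * q2   q3  q2 
   q3   q3  q3 
(> = start, * = accepting)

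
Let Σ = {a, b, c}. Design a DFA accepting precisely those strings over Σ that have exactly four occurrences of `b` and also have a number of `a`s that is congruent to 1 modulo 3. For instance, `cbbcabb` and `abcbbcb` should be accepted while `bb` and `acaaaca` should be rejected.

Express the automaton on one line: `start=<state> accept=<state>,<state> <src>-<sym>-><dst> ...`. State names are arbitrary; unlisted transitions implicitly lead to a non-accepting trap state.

Run two small machines in parallel and take their product. The first has 6 states tracking the count of `b`s, saturating at 5; the second has 3 states tracking the count of `a`s modulo 3. A product state is a pair (one from each), accepting exactly when both do.
18 states suffice.
          a    b    c  
>  S0     S1   S2   S0 
   S1     S3   S4   S1 
   S2     S4   S5   S2 
   S3     S0   S6   S3 
   S4     S6   S7   S4 
   S5     S7   S8   S5 
   S6     S2   S9   S6 
   S7     S9  S10   S7 
   S8    S10  S11   S8 
   S9     S5  S12   S9 
   S10   S12  S13  S10 
   S11   S13  S14  S11 
   S12    S8  S15  S12 
 * S13   S15  S16  S13 
   S14   S16  S14  S14 
   S15   S11  S17  S15 
   S16   S17  S16  S16 
   S17   S14  S17  S17 
(> = start, * = accepting)

start=S0 accept=S13 S0-a->S1 S0-b->S2 S0-c->S0 S1-a->S3 S1-b->S4 S1-c->S1 S2-a->S4 S2-b->S5 S2-c->S2 S3-a->S0 S3-b->S6 S3-c->S3 S4-a->S6 S4-b->S7 S4-c->S4 S5-a->S7 S5-b->S8 S5-c->S5 S6-a->S2 S6-b->S9 S6-c->S6 S7-a->S9 S7-b->S10 S7-c->S7 S8-a->S10 S8-b->S11 S8-c->S8 S9-a->S5 S9-b->S12 S9-c->S9 S10-a->S12 S10-b->S13 S10-c->S10 S11-a->S13 S11-b->S14 S11-c->S11 S12-a->S8 S12-b->S15 S12-c->S12 S13-a->S15 S13-b->S16 S13-c->S13 S14-a->S16 S14-b->S14 S14-c->S14 S15-a->S11 S15-b->S17 S15-c->S15 S16-a->S17 S16-b->S16 S16-c->S16 S17-a->S14 S17-b->S17 S17-c->S17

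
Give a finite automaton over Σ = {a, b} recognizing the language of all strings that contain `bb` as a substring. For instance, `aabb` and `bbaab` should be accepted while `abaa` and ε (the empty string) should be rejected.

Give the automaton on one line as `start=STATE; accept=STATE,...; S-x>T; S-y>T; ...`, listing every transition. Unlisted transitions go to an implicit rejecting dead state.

States q0..q1 record the length of the longest prefix of `bb` that matches the current input suffix. Reaching q2 means `bb` has been seen, and we stay there forever. Accept from q2.
With 3 states:
        a   b  
>  q0   q0  q1 
   q1   q0  q2 
 * q2   q2  q2 
(> = start, * = accepting)

start=q0; accept=q2; q0-a>q0; q0-b>q1; q1-a>q0; q1-b>q2; q2-a>q2; q2-b>q2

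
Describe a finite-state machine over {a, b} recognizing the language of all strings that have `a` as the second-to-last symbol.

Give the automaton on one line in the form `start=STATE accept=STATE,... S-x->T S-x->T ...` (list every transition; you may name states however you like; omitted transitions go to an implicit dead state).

Because acceptance depends on a position counted from the end, the machine has to buffer the most recent 2 symbols. Make each state the string of the last up-to-2 symbols read; on input `x` shift the window left and append `x`. Accept when the buffered window has length 2 and begins with `a`.
        a   b  
>  s0   s1  s2 
   s1   s3  s4 
   s2   s5  s6 
 * s3   s3  s4 
 * s4   s5  s6 
   s5   s3  s4 
   s6   s5  s6 
(> = start, * = accepting)

start=s0 accept=s3,s4 s0-a->s1 s0-b->s2 s1-a->s3 s1-b->s4 s2-a->s5 s2-b->s6 s3-a->s3 s3-b->s4 s4-a->s5 s4-b->s6 s5-a->s3 s5-b->s4 s6-a->s5 s6-b->s6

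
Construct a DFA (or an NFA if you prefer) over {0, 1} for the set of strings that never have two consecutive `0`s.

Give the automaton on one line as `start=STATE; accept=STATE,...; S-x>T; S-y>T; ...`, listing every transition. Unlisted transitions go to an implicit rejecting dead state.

start=A; accept=A,B; A-0>B; A-1>A; B-0>C; B-1>A; C-0>C; C-1>C

This is the complement of 'contains `00`'. Use the same substring-matching states — A through C holding how much of `00` has just been matched — but flip the accepting set: everything except the trap C accepts.
3 states suffice.
       0  1 
>* A   B  A 
 * B   C  A 
   C   C  C 
(> = start, * = accepting)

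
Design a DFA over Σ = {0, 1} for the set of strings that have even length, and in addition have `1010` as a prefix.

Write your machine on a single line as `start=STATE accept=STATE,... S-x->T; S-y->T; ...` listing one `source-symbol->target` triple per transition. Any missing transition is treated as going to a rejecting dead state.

Run two small machines in parallel and take their product. One (2 states) tracks the input length modulo 2; the other (6 states) tracks whether the input so far still matches the prefix `1010`. Each combined state is a pair, one component from each; accept when both components accept.
With 8 states:
        0   1  
>  q0   q1  q2 
   q1   q3  q3 
   q2   q4  q3 
   q3   q1  q1 
   q4   q1  q5 
   q5   q6  q3 
 * q6   q7  q7 
   q7   q6  q6 
(> = start, * = accepting)

start=q0; accept=q6; q0-0->q1; q0-1->q2; q1-0->q3; q1-1->q3; q2-0->q4; q2-1->q3; q3-0->q1; q3-1->q1; q4-0->q1; q4-1->q5; q5-0->q6; q5-1->q3; q6-0->q7; q6-1->q7; q7-0->q6; q7-1->q6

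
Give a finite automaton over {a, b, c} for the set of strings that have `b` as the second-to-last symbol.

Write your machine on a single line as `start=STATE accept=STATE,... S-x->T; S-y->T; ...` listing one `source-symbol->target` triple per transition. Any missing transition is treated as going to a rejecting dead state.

start=q0; accept=q7,q8,q9; q0-a->q1; q0-b->q2; q0-c->q3; q1-a->q4; q1-b->q5; q1-c->q6; q2-a->q7; q2-b->q8; q2-c->q9; q3-a->q10; q3-b->q11; q3-c->q12; q4-a->q4; q4-b->q5; q4-c->q6; q5-a->q7; q5-b->q8; q5-c->q9; q6-a->q10; q6-b->q11; q6-c->q12; q7-a->q4; q7-b->q5; q7-c->q6; q8-a->q7; q8-b->q8; q8-c->q9; q9-a->q10; q9-b->q11; q9-c->q12; q10-a->q4; q10-b->q5; q10-c->q6; q11-a->q7; q11-b->q8; q11-c->q9; q12-a->q10; q12-b->q11; q12-c->q12

A DFA must remember the last 2 symbols (since which symbol is second-to-last isn't known until the input ends). Use one state per possible window of the last ≤2 symbols; accept from those whose window starts with `b`.
          a    b    c  
>  q0     q1   q2   q3 
   q1     q4   q5   q6 
   q2     q7   q8   q9 
   q3    q10  q11  q12 
   q4     q4   q5   q6 
   q5     q7   q8   q9 
   q6    q10  q11  q12 
 * q7     q4   q5   q6 
 * q8     q7   q8   q9 
 * q9    q10  q11  q12 
   q10    q4   q5   q6 
   q11    q7   q8   q9 
   q12   q10  q11  q12 
(> = start, * = accepting)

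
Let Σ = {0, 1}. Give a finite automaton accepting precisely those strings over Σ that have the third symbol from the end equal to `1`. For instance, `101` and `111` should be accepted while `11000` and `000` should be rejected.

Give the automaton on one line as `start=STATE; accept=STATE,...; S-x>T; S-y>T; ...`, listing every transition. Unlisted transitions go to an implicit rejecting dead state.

Because acceptance depends on a position counted from the end, the machine has to buffer the most recent 3 symbols. Make each state the string of the last up-to-3 symbols read; on input `x` shift the window left and append `x`. Accept when the buffered window has length 3 and begins with `1`.
A 15-state machine:
       0  1 
>  A   B  C 
   B   D  E 
   C   F  G 
   D   H  I 
   E   J  K 
   F   L  M 
   G   N  O 
   H   H  I 
   I   J  K 
   J   L  M 
   K   N  O 
 * L   H  I 
 * M   J  K 
 * N   L  M 
 * O   N  O 
(> = start, * = accepting)

start=A; accept=L,M,N,O; A-0>B; A-1>C; B-0>D; B-1>E; C-0>F; C-1>G; D-0>H; D-1>I; E-0>J; E-1>K; F-0>L; F-1>M; G-0>N; G-1>O; H-0>H; H-1>I; I-0>J; I-1>K; J-0>L; J-1>M; K-0>N; K-1>O; L-0>H; L-1>I; M-0>J; M-1>K; N-0>L; N-1>M; O-0>N; O-1>O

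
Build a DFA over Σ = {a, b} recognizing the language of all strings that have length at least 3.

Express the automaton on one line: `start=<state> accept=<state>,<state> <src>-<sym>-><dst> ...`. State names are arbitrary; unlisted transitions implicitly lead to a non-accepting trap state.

Count input length up to 4: every symbol moves from S0 toward S4, which means 'more than 3' and absorbs. Accept from {S3, S4}.
A 5-state machine:
        a   b  
>  S0   S1  S1 
   S1   S2  S2 
   S2   S3  S3 
 * S3   S4  S4 
 * S4   S4  S4 
(> = start, * = accepting)

start=S0 accept=S3,S4 S0-a->S1 S0-b->S1 S1-a->S2 S1-b->S2 S2-a->S3 S2-b->S3 S3-a->S4 S3-b->S4 S4-a->S4 S4-b->S4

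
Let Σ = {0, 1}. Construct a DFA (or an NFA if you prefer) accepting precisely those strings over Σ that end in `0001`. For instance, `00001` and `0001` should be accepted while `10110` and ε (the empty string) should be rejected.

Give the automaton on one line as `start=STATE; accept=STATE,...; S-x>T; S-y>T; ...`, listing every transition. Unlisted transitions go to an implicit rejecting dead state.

start=q0; accept=q4; q0-0>q1; q0-1>q0; q1-0>q2; q1-1>q0; q2-0>q3; q2-1>q0; q3-0>q3; q3-1>q4; q4-0>q1; q4-1>q0

Remember how much of `0001` the current input suffix matches. State q0 means no match yet; q1 means the last symbol is `0`; q2 means the last 2 symbols are `00`; q3 means the last 3 symbols are `000`; q4 means the last 4 symbols are `0001`. Only q4 accepts. On a mismatch, fall back to the longest proper suffix that is still a prefix of `0001`.
        0   1  
>  q0   q1  q0 
   q1   q2  q0 
   q2   q3  q0 
   q3   q3  q4 
 * q4   q1  q0 
(> = start, * = accepting)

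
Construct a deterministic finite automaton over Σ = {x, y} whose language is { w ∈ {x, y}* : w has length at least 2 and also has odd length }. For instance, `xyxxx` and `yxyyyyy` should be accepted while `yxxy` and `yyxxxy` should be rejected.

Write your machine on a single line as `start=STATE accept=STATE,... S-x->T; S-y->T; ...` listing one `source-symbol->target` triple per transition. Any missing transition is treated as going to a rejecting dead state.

Build one automaton per condition and run them in lockstep. The first has 4 states tracking the input length, saturating at 3; the second has 2 states tracking the input length modulo 2. A product state is a pair (one from each), accepting exactly when both do.
A 5-state machine:
        x   y  
>  s0   s1  s1 
   s1   s2  s2 
   s2   s3  s3 
 * s3   s4  s4 
   s4   s3  s3 
(> = start, * = accepting)

start=s0; accept=s3; s0-x->s1; s0-y->s1; s1-x->s2; s1-y->s2; s2-x->s3; s2-y->s3; s3-x->s4; s3-y->s4; s4-x->s3; s4-y->s3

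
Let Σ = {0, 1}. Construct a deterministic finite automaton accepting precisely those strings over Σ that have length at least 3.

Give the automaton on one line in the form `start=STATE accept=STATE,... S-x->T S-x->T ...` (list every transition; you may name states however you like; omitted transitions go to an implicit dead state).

start=q0 accept=q3,q4 q0-0->q1 q0-1->q1 q1-0->q2 q1-1->q2 q2-0->q3 q2-1->q3 q3-0->q4 q3-1->q4 q4-0->q4 q4-1->q4

Count input length up to 4: every symbol moves from q0 toward q4, which means 'more than 3' and absorbs. Accept from {q3, q4}.
        0   1  
>  q0   q1  q1 
   q1   q2  q2 
   q2   q3  q3 
 * q3   q4  q4 
 * q4   q4  q4 
(> = start, * = accepting)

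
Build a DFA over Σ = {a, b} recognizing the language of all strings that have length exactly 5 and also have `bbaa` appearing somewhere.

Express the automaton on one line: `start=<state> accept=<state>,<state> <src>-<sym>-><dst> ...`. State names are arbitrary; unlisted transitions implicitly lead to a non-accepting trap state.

start=q0 accept=q10 q0-a->q1 q0-b->q2 q1-a->q3 q1-b->q4 q2-a->q3 q2-b->q5 q3-a->q3 q3-b->q3 q4-a->q3 q4-b->q6 q5-a->q7 q5-b->q6 q6-a->q8 q6-b->q3 q7-a->q9 q7-b->q3 q8-a->q10 q8-b->q3 q9-a->q10 q9-b->q10 q10-a->q3 q10-b->q3

Run two small machines in parallel and take their product. One (7 states) tracks the input length, saturating at 6; the other (5 states) tracks whether and how much of `bbaa` has been seen. Each combined state is a pair, one component from each; accept when both components accept. After merging equivalent states the machine shrinks.
An 11-state machine:
          a    b  
>  q0     q1   q2 
   q1     q3   q4 
   q2     q3   q5 
   q3     q3   q3 
   q4     q3   q6 
   q5     q7   q6 
   q6     q8   q3 
   q7     q9   q3 
   q8    q10   q3 
   q9    q10  q10 
 * q10    q3   q3 
(> = start, * = accepting)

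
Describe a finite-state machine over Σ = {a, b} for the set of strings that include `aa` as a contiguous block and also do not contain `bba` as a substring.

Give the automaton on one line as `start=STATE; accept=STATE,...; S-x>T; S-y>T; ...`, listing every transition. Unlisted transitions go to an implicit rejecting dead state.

Handle the two conditions separately and then intersect. The first has 3 states tracking whether and how much of `aa` has been seen; the second has 4 states tracking partial matches of the forbidden pattern `bba`. A product state is a pair (one from each), accepting exactly when both do.
10 states suffice.
        a   b  
>  s0   s1  s2 
   s1   s3  s2 
   s2   s1  s4 
 * s3   s3  s5 
   s4   s6  s4 
 * s5   s3  s7 
   s6   s8  s9 
 * s7   s8  s7 
   s8   s8  s8 
   s9   s6  s9 
(> = start, * = accepting)

start=s0; accept=s3,s5,s7; s0-a>s1; s0-b>s2; s1-a>s3; s1-b>s2; s2-a>s1; s2-b>s4; s3-a>s3; s3-b>s5; s4-a>s6; s4-b>s4; s5-a>s3; s5-b>s7; s6-a>s8; s6-b>s9; s7-a>s8; s7-b>s7; s8-a>s8; s8-b>s8; s9-a>s6; s9-b>s9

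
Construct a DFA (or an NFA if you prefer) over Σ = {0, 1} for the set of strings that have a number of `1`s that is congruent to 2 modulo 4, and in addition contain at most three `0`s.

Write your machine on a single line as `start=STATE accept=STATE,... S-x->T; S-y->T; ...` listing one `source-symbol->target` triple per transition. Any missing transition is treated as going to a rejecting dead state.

start=q0; accept=q5,q8,q12,q14; q0-0->q1; q0-1->q2; q1-0->q3; q1-1->q4; q2-0->q4; q2-1->q5; q3-0->q6; q3-1->q7; q4-0->q7; q4-1->q8; q5-0->q8; q5-1->q9; q6-0->q10; q6-1->q11; q7-0->q11; q7-1->q12; q8-0->q12; q8-1->q13; q9-0->q13; q9-1->q0; q10-0->q10; q10-1->q10; q11-0->q10; q11-1->q14; q12-0->q14; q12-1->q15; q13-0->q15; q13-1->q1; q14-0->q10; q14-1->q16; q15-0->q16; q15-1->q3; q16-0->q10; q16-1->q6

Build one automaton per condition and run them in lockstep. One (4 states) tracks the count of `1`s modulo 4; the other (5 states) tracks the count of `0`s, saturating at 4. Each combined state is a pair, one component from each; accept when both components accept. Minimizing collapses redundant product states.
With 17 states:
          0    1  
>  q0     q1   q2 
   q1     q3   q4 
   q2     q4   q5 
   q3     q6   q7 
   q4     q7   q8 
 * q5     q8   q9 
   q6    q10  q11 
   q7    q11  q12 
 * q8    q12  q13 
   q9    q13   q0 
   q10   q10  q10 
   q11   q10  q14 
 * q12   q14  q15 
   q13   q15   q1 
 * q14   q10  q16 
   q15   q16   q3 
   q16   q10   q6 
(> = start, * = accepting)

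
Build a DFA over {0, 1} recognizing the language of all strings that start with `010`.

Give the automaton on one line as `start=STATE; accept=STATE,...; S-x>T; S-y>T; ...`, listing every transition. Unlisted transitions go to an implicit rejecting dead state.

Check the first 3 symbols one by one: q0 through q2 record how many have matched `010` so far; any wrong symbol goes to the dead state q4. After all 3 match we enter the accepting sink q3.
A 5-state machine:
        0   1  
>  q0   q1  q4 
   q1   q4  q2 
   q2   q3  q4 
 * q3   q3  q3 
   q4   q4  q4 
(> = start, * = accepting)

start=q0; accept=q3; q0-0>q1; q0-1>q4; q1-0>q4; q1-1>q2; q2-0>q3; q2-1>q4; q3-0>q3; q3-1>q3; q4-0>q4; q4-1>q4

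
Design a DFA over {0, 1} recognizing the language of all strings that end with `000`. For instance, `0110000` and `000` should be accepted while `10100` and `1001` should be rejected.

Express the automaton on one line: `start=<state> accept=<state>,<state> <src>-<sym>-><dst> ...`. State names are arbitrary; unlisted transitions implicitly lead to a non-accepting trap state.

start=A accept=D A-0->B A-1->A B-0->C B-1->A C-0->D C-1->A D-0->D D-1->A

Let each state record the length of the longest suffix of the input read so far that is also a prefix of `000`. B means the last symbol is `0`; C means the last 2 symbols are `00`; D means the last 3 symbols are `000`. Accept only at D, where the string currently ends in `000`.
4 states suffice.
       0  1 
>  A   B  A 
   B   C  A 
   C   D  A 
 * D   D  A 
(> = start, * = accepting)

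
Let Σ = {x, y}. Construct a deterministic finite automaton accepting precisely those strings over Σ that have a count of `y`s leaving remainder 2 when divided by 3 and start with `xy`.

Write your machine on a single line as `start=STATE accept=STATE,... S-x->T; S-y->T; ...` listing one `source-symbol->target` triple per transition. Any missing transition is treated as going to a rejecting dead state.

Handle the two conditions separately and then intersect. The first has 3 states tracking the count of `y`s modulo 3; the second has 4 states tracking whether the input so far still matches the prefix `xy`. A product state is a pair (one from each), accepting exactly when both do. Equivalent product states are then merged.
6 states suffice.
        x   y  
>  S0   S1  S2 
   S1   S2  S3 
   S2   S2  S2 
   S3   S3  S4 
 * S4   S4  S5 
   S5   S5  S3 
(> = start, * = accepting)

start=S0; accept=S4; S0-x->S1; S0-y->S2; S1-x->S2; S1-y->S3; S2-x->S2; S2-y->S2; S3-x->S3; S3-y->S4; S4-x->S4; S4-y->S5; S5-x->S5; S5-y->S3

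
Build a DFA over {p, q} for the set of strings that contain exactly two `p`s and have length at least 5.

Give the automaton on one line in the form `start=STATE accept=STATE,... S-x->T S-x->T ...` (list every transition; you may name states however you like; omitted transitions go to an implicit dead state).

start=A accept=P,T A-p->B A-q->C B-p->D B-q->E C-p->E C-q->F D-p->G D-q->H E-p->H E-q->I F-p->I F-q->J G-p->K G-q->K H-p->K H-q->L I-p->L I-q->M J-p->M J-q->N K-p->O K-q->O L-p->O L-q->P M-p->P M-q->Q N-p->Q N-q->R O-p->S O-q->S P-p->S P-q->T Q-p->T Q-q->U R-p->U R-q->V S-p->S S-q->S T-p->S T-q->T U-p->T U-q->U V-p->U V-q->V

Handle the two conditions separately and then intersect. The first has 4 states tracking the count of `p`s, saturating at 3; the second has 7 states tracking the input length, saturating at 6. A product state is a pair (one from each), accepting exactly when both do.
With 22 states:
       p  q 
>  A   B  C 
   B   D  E 
   C   E  F 
   D   G  H 
   E   H  I 
   F   I  J 
   G   K  K 
   H   K  L 
   I   L  M 
   J   M  N 
   K   O  O 
   L   O  P 
   M   P  Q 
   N   Q  R 
   O   S  S 
 * P   S  T 
   Q   T  U 
   R   U  V 
   S   S  S 
 * T   S  T 
   U   T  U 
   V   U  V 
(> = start, * = accepting)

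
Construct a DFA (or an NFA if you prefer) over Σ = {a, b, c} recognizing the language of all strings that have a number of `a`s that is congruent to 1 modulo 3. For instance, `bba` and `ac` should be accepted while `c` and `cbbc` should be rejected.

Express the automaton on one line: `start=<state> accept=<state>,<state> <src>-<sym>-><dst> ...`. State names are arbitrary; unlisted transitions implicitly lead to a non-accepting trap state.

start=s0 accept=s1 s0-a->s1 s0-b->s0 s0-c->s0 s1-a->s2 s1-b->s1 s1-c->s1 s2-a->s0 s2-b->s2 s2-c->s2

The only thing that matters is how many `a`s have appeared, reduced mod 3. Use one state per residue: s0 for 0, …, s2 for 2. Reading `a` moves to the next residue; anything else stays put. s1 is accepting.
A 3-state machine:
        a   b   c  
>  s0   s1  s0  s0 
 * s1   s2  s1  s1 
   s2   s0  s2  s2 
(> = start, * = accepting)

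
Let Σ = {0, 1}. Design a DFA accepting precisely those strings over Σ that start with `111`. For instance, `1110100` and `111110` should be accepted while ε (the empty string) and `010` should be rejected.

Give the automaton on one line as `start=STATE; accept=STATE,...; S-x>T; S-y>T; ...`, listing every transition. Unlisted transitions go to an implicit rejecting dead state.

Walk along `111` while the input agrees: from q0 take `1` to q1, and so on. Any deviation drops to the rejecting sink q4. Once q3 is reached the prefix is confirmed and every continuation is accepted.
A 5-state machine:
        0   1  
>  q0   q4  q1 
   q1   q4  q2 
   q2   q4  q3 
 * q3   q3  q3 
   q4   q4  q4 
(> = start, * = accepting)

start=q0; accept=q3; q0-0>q4; q0-1>q1; q1-0>q4; q1-1>q2; q2-0>q4; q2-1>q3; q3-0>q3; q3-1>q3; q4-0>q4; q4-1>q4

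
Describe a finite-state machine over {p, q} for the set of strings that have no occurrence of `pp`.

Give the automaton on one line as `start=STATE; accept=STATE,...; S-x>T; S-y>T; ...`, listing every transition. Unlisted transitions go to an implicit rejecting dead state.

Track partial matches of the forbidden pattern `pp`. State s2 is a dead state reached once `pp` has occurred; every other state accepts. s0 means no part of `pp` is currently matched.
        p   q  
>* s0   s1  s0 
 * s1   s2  s0 
   s2   s2  s2 
(> = start, * = accepting)

start=s0; accept=s0,s1; s0-p>s1; s0-q>s0; s1-p>s2; s1-q>s0; s2-p>s2; s2-q>s2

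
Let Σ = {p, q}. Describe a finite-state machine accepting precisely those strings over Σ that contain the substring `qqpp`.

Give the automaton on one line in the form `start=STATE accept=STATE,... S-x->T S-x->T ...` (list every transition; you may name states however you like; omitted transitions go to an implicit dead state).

Track how much of `qqpp` has been matched so far: state s0 is no progress, s4 is the absorbing accept state reached once `qqpp` has occurred. Intermediate states record partial matches; on a mismatch, fall back to the longest reusable overlap.
With 5 states:
        p   q  
>  s0   s0  s1 
   s1   s0  s2 
   s2   s3  s2 
   s3   s4  s1 
 * s4   s4  s4 
(> = start, * = accepting)

start=s0 accept=s4 s0-p->s0 s0-q->s1 s1-p->s0 s1-q->s2 s2-p->s3 s2-q->s2 s3-p->s4 s3-q->s1 s4-p->s4 s4-q->s4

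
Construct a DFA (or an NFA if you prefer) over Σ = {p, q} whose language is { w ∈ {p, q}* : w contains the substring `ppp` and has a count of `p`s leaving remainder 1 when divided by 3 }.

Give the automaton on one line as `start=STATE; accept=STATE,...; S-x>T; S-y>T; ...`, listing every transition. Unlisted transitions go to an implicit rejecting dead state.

start=S0; accept=S7; S0-p>S1; S0-q>S0; S1-p>S2; S1-q>S3; S2-p>S4; S2-q>S5; S3-p>S6; S3-q>S3; S4-p>S7; S4-q>S4; S5-p>S8; S5-q>S5; S6-p>S9; S6-q>S5; S7-p>S10; S7-q>S7; S8-p>S11; S8-q>S0; S9-p>S7; S9-q>S0; S10-p>S4; S10-q>S10; S11-p>S10; S11-q>S3

Handle the two conditions separately and then intersect. One (4 states) tracks whether and how much of `ppp` has been seen; the other (3 states) tracks the count of `p`s modulo 3. Each combined state is a pair, one component from each; accept when both components accept.
With 12 states:
          p    q  
>  S0     S1   S0 
   S1     S2   S3 
   S2     S4   S5 
   S3     S6   S3 
   S4     S7   S4 
   S5     S8   S5 
   S6     S9   S5 
 * S7    S10   S7 
   S8    S11   S0 
   S9     S7   S0 
   S10    S4  S10 
   S11   S10   S3 
(> = start, * = accepting)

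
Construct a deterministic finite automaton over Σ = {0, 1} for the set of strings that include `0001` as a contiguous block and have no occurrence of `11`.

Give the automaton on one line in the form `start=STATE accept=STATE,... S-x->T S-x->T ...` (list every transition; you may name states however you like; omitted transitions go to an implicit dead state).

start=q0 accept=q6,q7 q0-0->q1 q0-1->q2 q1-0->q3 q1-1->q2 q2-0->q1 q2-1->q4 q3-0->q5 q3-1->q2 q4-0->q4 q4-1->q4 q5-0->q5 q5-1->q6 q6-0->q7 q6-1->q4 q7-0->q7 q7-1->q6

Handle the two conditions separately and then intersect. One (5 states) tracks whether and how much of `0001` has been seen; the other (3 states) tracks partial matches of the forbidden pattern `11`. Each combined state is a pair, one component from each; accept when both components accept. Equivalent product states are then merged.
With 8 states:
        0   1  
>  q0   q1  q2 
   q1   q3  q2 
   q2   q1  q4 
   q3   q5  q2 
   q4   q4  q4 
   q5   q5  q6 
 * q6   q7  q4 
 * q7   q7  q6 
(> = start, * = accepting)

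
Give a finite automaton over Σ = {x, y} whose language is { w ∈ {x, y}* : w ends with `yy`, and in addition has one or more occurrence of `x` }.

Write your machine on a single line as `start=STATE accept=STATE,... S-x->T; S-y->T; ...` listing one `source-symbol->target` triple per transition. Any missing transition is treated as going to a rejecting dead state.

Handle the two conditions separately and then intersect. One (3 states) tracks how much of the suffix `yy` has currently been matched; the other (3 states) tracks the count of `x`s, saturating at 2. Each combined state is a pair, one component from each; accept when both components accept.
With 9 states:
        x   y  
>  S0   S1  S2 
   S1   S3  S4 
   S2   S1  S5 
   S3   S3  S6 
   S4   S3  S7 
   S5   S1  S5 
   S6   S3  S8 
 * S7   S3  S7 
 * S8   S3  S8 
(> = start, * = accepting)

start=S0; accept=S7,S8; S0-x->S1; S0-y->S2; S1-x->S3; S1-y->S4; S2-x->S1; S2-y->S5; S3-x->S3; S3-y->S6; S4-x->S3; S4-y->S7; S5-x->S1; S5-y->S5; S6-x->S3; S6-y->S8; S7-x->S3; S7-y->S7; S8-x->S3; S8-y->S8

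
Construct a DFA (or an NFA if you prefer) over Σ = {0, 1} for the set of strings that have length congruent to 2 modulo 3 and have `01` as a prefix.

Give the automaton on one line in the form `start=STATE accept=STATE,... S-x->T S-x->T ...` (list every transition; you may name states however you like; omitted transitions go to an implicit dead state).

Handle the two conditions separately and then intersect. The first has 3 states tracking the input length modulo 3; the second has 4 states tracking whether the input so far still matches the prefix `01`. A product state is a pair (one from each), accepting exactly when both do. Equivalent product states are then merged.
        0   1  
>  S0   S1  S2 
   S1   S2  S3 
   S2   S2  S2 
 * S3   S4  S4 
   S4   S5  S5 
   S5   S3  S3 
(> = start, * = accepting)

start=S0 accept=S3 S0-0->S1 S0-1->S2 S1-0->S2 S1-1->S3 S2-0->S2 S2-1->S2 S3-0->S4 S3-1->S4 S4-0->S5 S4-1->S5 S5-0->S3 S5-1->S3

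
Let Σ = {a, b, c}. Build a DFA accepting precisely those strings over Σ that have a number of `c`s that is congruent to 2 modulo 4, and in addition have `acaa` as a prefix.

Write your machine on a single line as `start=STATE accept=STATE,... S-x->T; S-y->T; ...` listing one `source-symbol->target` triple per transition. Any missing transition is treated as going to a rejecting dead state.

Run two small machines in parallel and take their product. One (4 states) tracks the count of `c`s modulo 4; the other (6 states) tracks whether the input so far still matches the prefix `acaa`. Each combined state is a pair, one component from each; accept when both components accept.
          a    b    c  
>  q0     q1   q2   q3 
   q1     q2   q2   q4 
   q2     q2   q2   q3 
   q3     q3   q3   q5 
   q4     q6   q3   q5 
   q5     q5   q5   q7 
   q6     q8   q3   q5 
   q7     q7   q7   q2 
   q8     q8   q8   q9 
 * q9     q9   q9  q10 
   q10   q10  q10  q11 
   q11   q11  q11   q8 
(> = start, * = accepting)

start=q0; accept=q9; q0-a->q1; q0-b->q2; q0-c->q3; q1-a->q2; q1-b->q2; q1-c->q4; q2-a->q2; q2-b->q2; q2-c->q3; q3-a->q3; q3-b->q3; q3-c->q5; q4-a->q6; q4-b->q3; q4-c->q5; q5-a->q5; q5-b->q5; q5-c->q7; q6-a->q8; q6-b->q3; q6-c->q5; q7-a->q7; q7-b->q7; q7-c->q2; q8-a->q8; q8-b->q8; q8-c->q9; q9-a->q9; q9-b->q9; q9-c->q10; q10-a->q10; q10-b->q10; q10-c->q11; q11-a->q11; q11-b->q11; q11-c->q8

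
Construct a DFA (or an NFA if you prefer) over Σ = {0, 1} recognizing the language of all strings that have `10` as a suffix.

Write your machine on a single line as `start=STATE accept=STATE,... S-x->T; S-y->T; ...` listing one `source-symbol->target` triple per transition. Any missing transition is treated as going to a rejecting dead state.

Remember how much of `10` the current input suffix matches. State q0 means no match yet; q1 means the last symbol is `1`; q2 means the last 2 symbols are `10`. Only q2 accepts. On a mismatch, fall back to the longest proper suffix that is still a prefix of `10`.
With 3 states:
        0   1  
>  q0   q0  q1 
   q1   q2  q1 
 * q2   q0  q1 
(> = start, * = accepting)

start=q0; accept=q2; q0-0->q0; q0-1->q1; q1-0->q2; q1-1->q1; q2-0->q0; q2-1->q1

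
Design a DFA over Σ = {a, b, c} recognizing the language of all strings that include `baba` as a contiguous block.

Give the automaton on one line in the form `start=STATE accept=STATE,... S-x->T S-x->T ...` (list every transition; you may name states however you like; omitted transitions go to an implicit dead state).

Track how much of `baba` has been matched so far: state S0 is no progress, S4 is the absorbing accept state reached once `baba` has occurred. Intermediate states record partial matches; on a mismatch, fall back to the longest reusable overlap.
With 5 states:
        a   b   c  
>  S0   S0  S1  S0 
   S1   S2  S1  S0 
   S2   S0  S3  S0 
   S3   S4  S1  S0 
 * S4   S4  S4  S4 
(> = start, * = accepting)

start=S0 accept=S4 S0-a->S0 S0-b->S1 S0-c->S0 S1-a->S2 S1-b->S1 S1-c->S0 S2-a->S0 S2-b->S3 S2-c->S0 S3-a->S4 S3-b->S1 S3-c->S0 S4-a->S4 S4-b->S4 S4-c->S4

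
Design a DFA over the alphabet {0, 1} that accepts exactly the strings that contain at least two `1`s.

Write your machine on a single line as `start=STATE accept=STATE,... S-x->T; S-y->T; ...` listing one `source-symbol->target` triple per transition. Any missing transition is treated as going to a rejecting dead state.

Only the number of `1`s matters, and only up to 3. Make a chain q0 → q1 → q2 → q3 advanced by each `1` (with q3 absorbing); every other symbol self-loops. The accepting set is {q2, q3}.
With 4 states:
        0   1  
>  q0   q0  q1 
   q1   q1  q2 
 * q2   q2  q3 
 * q3   q3  q3 
(> = start, * = accepting)

start=q0; accept=q2,q3; q0-0->q0; q0-1->q1; q1-0->q1; q1-1->q2; q2-0->q2; q2-1->q3; q3-0->q3; q3-1->q3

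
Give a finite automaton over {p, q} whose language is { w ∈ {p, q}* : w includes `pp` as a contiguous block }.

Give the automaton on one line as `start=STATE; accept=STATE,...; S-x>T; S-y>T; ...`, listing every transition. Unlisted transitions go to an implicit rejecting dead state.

start=S0; accept=S2; S0-p>S1; S0-q>S0; S1-p>S2; S1-q>S0; S2-p>S2; S2-q>S2

States S0..S1 record the length of the longest prefix of `pp` that matches the current input suffix. Reaching S2 means `pp` has been seen, and we stay there forever. Accept from S2.
With 3 states:
        p   q  
>  S0   S1  S0 
   S1   S2  S0 
 * S2   S2  S2 
(> = start, * = accepting)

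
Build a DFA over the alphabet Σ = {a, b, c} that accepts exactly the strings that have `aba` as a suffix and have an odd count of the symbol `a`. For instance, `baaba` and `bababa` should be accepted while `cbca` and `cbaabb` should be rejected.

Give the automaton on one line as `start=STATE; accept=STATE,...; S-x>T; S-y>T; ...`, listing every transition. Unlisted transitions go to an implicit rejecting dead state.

Build one automaton per condition and run them in lockstep. The first has 4 states tracking how much of the suffix `aba` has currently been matched; the second has 2 states tracking the count of `a`s modulo 2. A product state is a pair (one from each), accepting exactly when both do.
        a   b   c  
>  q0   q1  q0  q0 
   q1   q2  q3  q4 
   q2   q1  q5  q0 
   q3   q6  q4  q4 
   q4   q2  q4  q4 
   q5   q7  q0  q0 
   q6   q1  q5  q0 
 * q7   q2  q3  q4 
(> = start, * = accepting)

start=q0; accept=q7; q0-a>q1; q0-b>q0; q0-c>q0; q1-a>q2; q1-b>q3; q1-c>q4; q2-a>q1; q2-b>q5; q2-c>q0; q3-a>q6; q3-b>q4; q3-c>q4; q4-a>q2; q4-b>q4; q4-c>q4; q5-a>q7; q5-b>q0; q5-c>q0; q6-a>q1; q6-b>q5; q6-c>q0; q7-a>q2; q7-b>q3; q7-c>q4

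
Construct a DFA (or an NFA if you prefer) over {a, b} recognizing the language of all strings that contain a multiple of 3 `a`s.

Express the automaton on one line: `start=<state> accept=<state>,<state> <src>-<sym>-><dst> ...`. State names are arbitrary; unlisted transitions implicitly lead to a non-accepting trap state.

The only thing that matters is how many `a`s have appeared, reduced mod 3. Use one state per residue: q0 for 0, …, q2 for 2. Reading `a` moves to the next residue; anything else stays put. q0 is accepting.
        a   b  
>* q0   q1  q0 
   q1   q2  q1 
   q2   q0  q2 
(> = start, * = accepting)

start=q0 accept=q0 q0-a->q1 q0-b->q0 q1-a->q2 q1-b->q1 q2-a->q0 q2-b->q2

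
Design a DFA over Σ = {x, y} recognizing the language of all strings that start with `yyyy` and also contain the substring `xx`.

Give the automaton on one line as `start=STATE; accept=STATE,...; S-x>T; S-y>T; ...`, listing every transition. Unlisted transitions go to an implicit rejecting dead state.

start=S0; accept=S7; S0-x>S1; S0-y>S2; S1-x>S1; S1-y>S1; S2-x>S1; S2-y>S3; S3-x>S1; S3-y>S4; S4-x>S1; S4-y>S5; S5-x>S6; S5-y>S5; S6-x>S7; S6-y>S5; S7-x>S7; S7-y>S7

Build one automaton per condition and run them in lockstep. The first has 6 states tracking whether the input so far still matches the prefix `yyyy`; the second has 3 states tracking whether and how much of `xx` has been seen. A product state is a pair (one from each), accepting exactly when both do. After merging equivalent states the machine shrinks.
8 states suffice.
        x   y  
>  S0   S1  S2 
   S1   S1  S1 
   S2   S1  S3 
   S3   S1  S4 
   S4   S1  S5 
   S5   S6  S5 
   S6   S7  S5 
 * S7   S7  S7 
(> = start, * = accepting)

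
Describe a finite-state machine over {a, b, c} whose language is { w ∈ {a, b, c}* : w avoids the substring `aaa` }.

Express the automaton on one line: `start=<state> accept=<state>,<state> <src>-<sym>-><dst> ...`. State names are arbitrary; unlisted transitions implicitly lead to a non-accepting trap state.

start=q0 accept=q0,q1,q2 q0-a->q1 q0-b->q0 q0-c->q0 q1-a->q2 q1-b->q0 q1-c->q0 q2-a->q3 q2-b->q0 q2-c->q0 q3-a->q3 q3-b->q3 q3-c->q3

This is the complement of 'contains `aaa`'. Use the same substring-matching states — q0 through q3 holding how much of `aaa` has just been matched — but flip the accepting set: everything except the trap q3 accepts.
4 states suffice.
        a   b   c  
>* q0   q1  q0  q0 
 * q1   q2  q0  q0 
 * q2   q3  q0  q0 
   q3   q3  q3  q3 
(> = start, * = accepting)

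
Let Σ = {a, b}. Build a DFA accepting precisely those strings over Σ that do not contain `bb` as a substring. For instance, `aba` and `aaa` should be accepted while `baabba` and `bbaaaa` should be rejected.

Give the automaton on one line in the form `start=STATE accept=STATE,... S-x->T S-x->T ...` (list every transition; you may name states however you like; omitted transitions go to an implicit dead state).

This is the complement of 'contains `bb`'. Use the same substring-matching states — q0 through q2 holding how much of `bb` has just been matched — but flip the accepting set: everything except the trap q2 accepts.
3 states suffice.
        a   b  
>* q0   q0  q1 
 * q1   q0  q2 
   q2   q2  q2 
(> = start, * = accepting)

start=q0 accept=q0,q1 q0-a->q0 q0-b->q1 q1-a->q0 q1-b->q2 q2-a->q2 q2-b->q2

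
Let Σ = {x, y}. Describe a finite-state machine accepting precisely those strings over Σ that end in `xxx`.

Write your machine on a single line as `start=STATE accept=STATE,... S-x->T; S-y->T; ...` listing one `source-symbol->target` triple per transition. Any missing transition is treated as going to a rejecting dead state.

start=q0; accept=q3; q0-x->q1; q0-y->q0; q1-x->q2; q1-y->q0; q2-x->q3; q2-y->q0; q3-x->q3; q3-y->q0

Remember how much of `xxx` the current input suffix matches. State q0 means no match yet; q1 means the last symbol is `x`; q2 means the last 2 symbols are `xx`; q3 means the last 3 symbols are `xxx`. Only q3 accepts. On a mismatch, fall back to the longest proper suffix that is still a prefix of `xxx`.
A 4-state machine:
        x   y  
>  q0   q1  q0 
   q1   q2  q0 
   q2   q3  q0 
 * q3   q3  q0 
(> = start, * = accepting)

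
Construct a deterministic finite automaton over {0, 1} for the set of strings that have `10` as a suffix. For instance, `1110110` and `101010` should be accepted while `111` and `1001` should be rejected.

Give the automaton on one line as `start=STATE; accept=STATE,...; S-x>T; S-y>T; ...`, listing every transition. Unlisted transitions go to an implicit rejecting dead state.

Remember how much of `10` the current input suffix matches. State q0 means no match yet; q1 means the last symbol is `1`; q2 means the last 2 symbols are `10`. Only q2 accepts. On a mismatch, fall back to the longest proper suffix that is still a prefix of `10`.
A 3-state machine:
        0   1  
>  q0   q0  q1 
   q1   q2  q1 
 * q2   q0  q1 
(> = start, * = accepting)

start=q0; accept=q2; q0-0>q0; q0-1>q1; q1-0>q2; q1-1>q1; q2-0>q0; q2-1>q1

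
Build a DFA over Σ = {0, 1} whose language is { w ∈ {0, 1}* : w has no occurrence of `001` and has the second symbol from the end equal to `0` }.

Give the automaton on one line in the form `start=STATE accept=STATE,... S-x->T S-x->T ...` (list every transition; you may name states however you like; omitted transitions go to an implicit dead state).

Run two small machines in parallel and take their product. The first has 4 states tracking partial matches of the forbidden pattern `001`; the second has 7 states tracking the last 2 symbols read. A product state is a pair (one from each), accepting exactly when both do.
An 11-state machine:
          0    1  
>  q0     q1   q2 
   q1     q3   q4 
   q2     q5   q6 
 * q3     q3   q7 
 * q4     q5   q6 
   q5     q3   q4 
   q6     q5   q6 
   q7     q8   q9 
   q8    q10   q7 
   q9     q8   q9 
   q10   q10   q7 
(> = start, * = accepting)

start=q0 accept=q3,q4 q0-0->q1 q0-1->q2 q1-0->q3 q1-1->q4 q2-0->q5 q2-1->q6 q3-0->q3 q3-1->q7 q4-0->q5 q4-1->q6 q5-0->q3 q5-1->q4 q6-0->q5 q6-1->q6 q7-0->q8 q7-1->q9 q8-0->q10 q8-1->q7 q9-0->q8 q9-1->q9 q10-0->q10 q10-1->q7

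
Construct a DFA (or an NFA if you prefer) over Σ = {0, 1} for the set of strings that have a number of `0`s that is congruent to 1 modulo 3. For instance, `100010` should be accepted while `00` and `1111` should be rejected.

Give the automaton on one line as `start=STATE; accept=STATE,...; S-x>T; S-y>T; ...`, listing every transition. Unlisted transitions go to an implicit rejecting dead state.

start=s0; accept=s1; s0-0>s1; s0-1>s0; s1-0>s2; s1-1>s1; s2-0>s0; s2-1>s2

Keep the running count of `0`s modulo 3: each `0` advances along the cycle s0 → s1 → s2 → s0 while other symbols loop. Accept at s1.
A 3-state machine:
        0   1  
>  s0   s1  s0 
 * s1   s2  s1 
   s2   s0  s2 
(> = start, * = accepting)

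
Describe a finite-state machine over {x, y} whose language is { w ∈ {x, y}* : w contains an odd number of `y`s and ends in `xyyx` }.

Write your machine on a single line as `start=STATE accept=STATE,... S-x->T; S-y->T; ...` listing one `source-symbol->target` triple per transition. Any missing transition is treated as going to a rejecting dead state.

Handle the two conditions separately and then intersect. The first has 2 states tracking the count of `y`s modulo 2; the second has 5 states tracking how much of the suffix `xyyx` has currently been matched. A product state is a pair (one from each), accepting exactly when both do.
With 10 states:
       x  y 
>  A   B  C 
   B   B  D 
   C   E  A 
   D   E  F 
   E   E  G 
   F   H  C 
   G   B  I 
   H   B  D 
   I   J  A 
 * J   E  G 
(> = start, * = accepting)

start=A; accept=J; A-x->B; A-y->C; B-x->B; B-y->D; C-x->E; C-y->A; D-x->E; D-y->F; E-x->E; E-y->G; F-x->H; F-y->C; G-x->B; G-y->I; H-x->B; H-y->D; I-x->J; I-y->A; J-x->E; J-y->G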